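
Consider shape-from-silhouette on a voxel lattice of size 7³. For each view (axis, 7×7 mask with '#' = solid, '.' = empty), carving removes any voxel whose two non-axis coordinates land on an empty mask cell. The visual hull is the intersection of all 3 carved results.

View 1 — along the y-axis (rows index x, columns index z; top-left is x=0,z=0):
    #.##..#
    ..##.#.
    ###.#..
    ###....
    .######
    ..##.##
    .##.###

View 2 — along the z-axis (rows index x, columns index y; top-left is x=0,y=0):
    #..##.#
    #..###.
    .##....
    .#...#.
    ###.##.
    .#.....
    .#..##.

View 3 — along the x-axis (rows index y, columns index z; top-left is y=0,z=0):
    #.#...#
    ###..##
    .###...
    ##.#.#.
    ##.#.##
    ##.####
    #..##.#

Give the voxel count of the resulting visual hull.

remaining voxels: 60

full grid |V| = 343
[1] y-view keeps 29 columns → grid now 203
[2] z-view keeps 21 columns → grid now 91
[3] x-view keeps 30 columns → grid now 60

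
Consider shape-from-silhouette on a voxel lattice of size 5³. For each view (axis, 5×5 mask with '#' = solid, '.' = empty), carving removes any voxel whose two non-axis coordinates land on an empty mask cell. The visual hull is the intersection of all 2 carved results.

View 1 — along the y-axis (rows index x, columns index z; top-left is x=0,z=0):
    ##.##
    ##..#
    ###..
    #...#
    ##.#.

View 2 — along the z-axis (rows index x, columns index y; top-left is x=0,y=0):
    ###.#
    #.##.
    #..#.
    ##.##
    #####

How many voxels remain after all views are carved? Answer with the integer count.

before carving: 125 voxels (5×5×5)
step 1: project along y, AND mask (15/25) → |grid| = 75
step 2: project along z, AND mask (18/25) → |grid| = 54

voxel count = 54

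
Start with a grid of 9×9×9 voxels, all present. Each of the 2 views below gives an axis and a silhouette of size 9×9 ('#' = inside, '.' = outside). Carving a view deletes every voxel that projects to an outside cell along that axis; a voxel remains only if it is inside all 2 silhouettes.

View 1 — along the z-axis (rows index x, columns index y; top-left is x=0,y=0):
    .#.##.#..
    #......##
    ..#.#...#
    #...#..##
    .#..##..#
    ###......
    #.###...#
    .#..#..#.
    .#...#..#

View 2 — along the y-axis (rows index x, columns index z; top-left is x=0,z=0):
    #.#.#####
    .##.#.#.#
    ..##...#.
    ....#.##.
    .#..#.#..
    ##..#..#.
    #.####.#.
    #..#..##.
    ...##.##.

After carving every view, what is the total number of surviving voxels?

142 voxels

start: 9×9×9 = 729 voxels
step 1: project along z, AND mask (32/81) → |grid| = 288
step 2: project along y, AND mask (39/81) → |grid| = 142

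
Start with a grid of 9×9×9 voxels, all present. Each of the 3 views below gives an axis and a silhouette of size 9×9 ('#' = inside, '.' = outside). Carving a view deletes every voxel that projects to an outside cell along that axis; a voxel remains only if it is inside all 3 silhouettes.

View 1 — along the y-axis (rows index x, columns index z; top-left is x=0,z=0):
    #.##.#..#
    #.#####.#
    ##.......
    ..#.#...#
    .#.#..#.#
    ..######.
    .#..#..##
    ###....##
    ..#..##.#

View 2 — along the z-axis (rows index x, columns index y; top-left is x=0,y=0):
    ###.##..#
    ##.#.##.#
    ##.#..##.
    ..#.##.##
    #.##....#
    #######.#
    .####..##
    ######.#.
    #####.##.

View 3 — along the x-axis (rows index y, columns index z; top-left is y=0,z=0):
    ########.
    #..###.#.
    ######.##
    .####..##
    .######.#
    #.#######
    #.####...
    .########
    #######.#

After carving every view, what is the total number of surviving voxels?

voxel count = 197

before carving: 729 voxels (9×9×9)
carve view 1 (along y, XZ-mask fill 40/81): 360 voxels remain
carve view 2 (along z, XY-mask fill 54/81): 248 voxels remain
carve view 3 (along x, YZ-mask fill 63/81): 197 voxels remain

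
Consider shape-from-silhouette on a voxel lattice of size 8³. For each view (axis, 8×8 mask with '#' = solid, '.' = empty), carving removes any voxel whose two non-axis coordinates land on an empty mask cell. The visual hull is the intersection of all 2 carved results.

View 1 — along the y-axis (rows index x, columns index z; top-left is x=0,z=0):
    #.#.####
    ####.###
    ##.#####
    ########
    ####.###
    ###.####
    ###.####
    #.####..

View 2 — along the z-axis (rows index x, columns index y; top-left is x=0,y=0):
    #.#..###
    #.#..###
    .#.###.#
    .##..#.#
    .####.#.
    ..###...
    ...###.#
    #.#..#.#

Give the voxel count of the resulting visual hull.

initial block: 8^3 = 512
V1 y: intersect with XZ mask (54 set) -- 432 left
V2 z: intersect with XY mask (35 set) -- 236 left

236 voxels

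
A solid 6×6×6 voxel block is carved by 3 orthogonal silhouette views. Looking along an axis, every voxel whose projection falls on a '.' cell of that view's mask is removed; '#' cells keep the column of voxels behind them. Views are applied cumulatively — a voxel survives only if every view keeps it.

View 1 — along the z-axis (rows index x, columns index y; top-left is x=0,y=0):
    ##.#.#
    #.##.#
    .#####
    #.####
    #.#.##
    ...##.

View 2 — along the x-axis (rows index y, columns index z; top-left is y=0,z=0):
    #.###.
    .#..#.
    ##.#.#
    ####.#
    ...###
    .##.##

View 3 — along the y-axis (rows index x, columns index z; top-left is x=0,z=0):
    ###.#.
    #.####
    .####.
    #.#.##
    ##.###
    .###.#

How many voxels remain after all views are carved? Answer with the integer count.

69 voxels

full grid |V| = 216
carve view 1 (along z, XY-mask fill 24/36): 144 voxels remain
carve view 2 (along x, YZ-mask fill 22/36): 93 voxels remain
carve view 3 (along y, XZ-mask fill 26/36): 69 voxels remain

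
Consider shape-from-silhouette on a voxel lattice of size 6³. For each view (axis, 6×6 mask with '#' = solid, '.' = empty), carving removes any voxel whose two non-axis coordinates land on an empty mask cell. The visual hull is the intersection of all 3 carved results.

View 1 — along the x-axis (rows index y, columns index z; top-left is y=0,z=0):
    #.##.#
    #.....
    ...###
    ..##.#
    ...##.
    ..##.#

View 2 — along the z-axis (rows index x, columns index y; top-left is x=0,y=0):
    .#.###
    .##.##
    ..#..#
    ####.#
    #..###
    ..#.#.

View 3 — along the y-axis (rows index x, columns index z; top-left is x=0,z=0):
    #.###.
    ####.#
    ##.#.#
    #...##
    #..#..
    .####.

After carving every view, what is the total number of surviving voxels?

full grid |V| = 216
V1 x: intersect with YZ mask (16 set) -- 96 left
V2 z: intersect with XY mask (21 set) -- 55 left
V3 y: intersect with XZ mask (22 set) -- 34 left

34 voxels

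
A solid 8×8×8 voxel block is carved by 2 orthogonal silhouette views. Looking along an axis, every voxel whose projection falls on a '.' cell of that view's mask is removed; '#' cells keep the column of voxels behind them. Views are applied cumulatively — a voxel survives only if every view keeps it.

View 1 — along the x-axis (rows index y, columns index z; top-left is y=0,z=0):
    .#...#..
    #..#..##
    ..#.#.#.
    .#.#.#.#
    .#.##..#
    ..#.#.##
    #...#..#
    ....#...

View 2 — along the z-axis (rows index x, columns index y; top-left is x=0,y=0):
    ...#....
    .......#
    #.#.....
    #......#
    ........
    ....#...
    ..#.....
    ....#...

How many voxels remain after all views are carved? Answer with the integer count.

start: 8×8×8 = 512 voxels
[1] x-view keeps 25 columns → grid now 200
[2] z-view keeps 9 columns → grid now 24

voxel count = 24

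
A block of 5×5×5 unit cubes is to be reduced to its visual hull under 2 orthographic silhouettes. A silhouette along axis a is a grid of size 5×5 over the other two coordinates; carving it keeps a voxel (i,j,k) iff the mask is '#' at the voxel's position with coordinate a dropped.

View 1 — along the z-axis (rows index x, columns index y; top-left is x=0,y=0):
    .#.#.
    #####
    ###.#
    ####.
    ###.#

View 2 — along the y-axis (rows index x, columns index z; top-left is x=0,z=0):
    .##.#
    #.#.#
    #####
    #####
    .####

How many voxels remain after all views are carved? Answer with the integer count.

full grid |V| = 125
[1] z-view keeps 19 columns → grid now 95
[2] y-view keeps 20 columns → grid now 77

77 voxels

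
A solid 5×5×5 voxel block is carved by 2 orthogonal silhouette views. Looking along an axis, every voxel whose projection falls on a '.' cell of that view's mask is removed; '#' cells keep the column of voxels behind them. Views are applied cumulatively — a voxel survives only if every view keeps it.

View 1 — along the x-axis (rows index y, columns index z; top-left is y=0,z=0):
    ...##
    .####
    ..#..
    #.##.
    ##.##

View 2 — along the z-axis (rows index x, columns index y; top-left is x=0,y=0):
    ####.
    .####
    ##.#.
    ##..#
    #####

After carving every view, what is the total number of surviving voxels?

voxel count = 55

before carving: 125 voxels (5×5×5)
[1] x-view keeps 14 columns → grid now 70
[2] z-view keeps 19 columns → grid now 55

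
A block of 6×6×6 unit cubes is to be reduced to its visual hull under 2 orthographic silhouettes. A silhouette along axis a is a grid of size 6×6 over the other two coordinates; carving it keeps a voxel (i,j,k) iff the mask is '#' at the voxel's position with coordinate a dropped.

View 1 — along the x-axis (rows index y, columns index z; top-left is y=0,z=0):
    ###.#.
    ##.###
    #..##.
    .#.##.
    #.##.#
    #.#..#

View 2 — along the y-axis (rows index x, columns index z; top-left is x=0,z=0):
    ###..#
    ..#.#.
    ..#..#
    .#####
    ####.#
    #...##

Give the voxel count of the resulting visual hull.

start: 6×6×6 = 216 voxels
  1. axis=0 (YZ plane), |mask|=22  ⇒  voxels=132
  2. axis=1 (XZ plane), |mask|=21  ⇒  voxels=74

voxel count = 74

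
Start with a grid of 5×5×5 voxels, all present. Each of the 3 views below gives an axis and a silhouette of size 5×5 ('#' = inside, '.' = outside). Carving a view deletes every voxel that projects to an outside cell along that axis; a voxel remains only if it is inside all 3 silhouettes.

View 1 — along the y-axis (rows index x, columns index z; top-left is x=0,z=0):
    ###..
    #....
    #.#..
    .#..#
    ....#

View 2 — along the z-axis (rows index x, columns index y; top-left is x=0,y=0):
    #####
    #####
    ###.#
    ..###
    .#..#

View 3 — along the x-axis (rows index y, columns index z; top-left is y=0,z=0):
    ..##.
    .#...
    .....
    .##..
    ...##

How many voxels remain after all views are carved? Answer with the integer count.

full grid |V| = 125
V1 y: intersect with XZ mask (9 set) -- 45 left
V2 z: intersect with XY mask (19 set) -- 36 left
V3 x: intersect with YZ mask (7 set) -- 8 left

|visual hull| = 8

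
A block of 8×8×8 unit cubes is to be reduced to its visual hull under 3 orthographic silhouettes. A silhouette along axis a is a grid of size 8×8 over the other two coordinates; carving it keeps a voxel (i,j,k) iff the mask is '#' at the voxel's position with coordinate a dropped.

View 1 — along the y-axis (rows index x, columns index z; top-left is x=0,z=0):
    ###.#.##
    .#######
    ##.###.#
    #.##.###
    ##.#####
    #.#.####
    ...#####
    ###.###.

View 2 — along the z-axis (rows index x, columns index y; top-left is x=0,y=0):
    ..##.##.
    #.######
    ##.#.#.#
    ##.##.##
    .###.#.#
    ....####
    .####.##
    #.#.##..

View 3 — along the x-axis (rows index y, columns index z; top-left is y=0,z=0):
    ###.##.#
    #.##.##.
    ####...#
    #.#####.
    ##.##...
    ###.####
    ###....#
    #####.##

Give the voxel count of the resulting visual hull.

voxel count = 170

full grid |V| = 512
carve view 1 (along y, XZ-mask fill 49/64): 392 voxels remain
carve view 2 (along z, XY-mask fill 41/64): 252 voxels remain
carve view 3 (along x, YZ-mask fill 44/64): 170 voxels remain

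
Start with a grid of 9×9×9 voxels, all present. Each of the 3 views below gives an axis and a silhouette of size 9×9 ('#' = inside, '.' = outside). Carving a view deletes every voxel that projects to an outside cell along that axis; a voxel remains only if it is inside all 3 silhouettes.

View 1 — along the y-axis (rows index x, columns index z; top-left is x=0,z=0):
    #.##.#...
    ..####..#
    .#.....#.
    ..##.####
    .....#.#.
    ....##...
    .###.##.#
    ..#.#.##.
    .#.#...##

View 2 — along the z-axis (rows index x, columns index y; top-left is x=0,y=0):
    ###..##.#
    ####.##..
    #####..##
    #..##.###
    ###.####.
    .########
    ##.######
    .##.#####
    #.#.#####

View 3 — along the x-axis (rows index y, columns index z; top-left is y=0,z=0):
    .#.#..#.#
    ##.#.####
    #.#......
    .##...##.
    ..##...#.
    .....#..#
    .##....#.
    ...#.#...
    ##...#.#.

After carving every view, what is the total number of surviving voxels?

start: 9×9×9 = 729 voxels
V1 y: intersect with XZ mask (35 set) -- 315 left
V2 z: intersect with XY mask (62 set) -- 238 left
V3 x: intersect with YZ mask (31 set) -- 94 left

remaining voxels: 94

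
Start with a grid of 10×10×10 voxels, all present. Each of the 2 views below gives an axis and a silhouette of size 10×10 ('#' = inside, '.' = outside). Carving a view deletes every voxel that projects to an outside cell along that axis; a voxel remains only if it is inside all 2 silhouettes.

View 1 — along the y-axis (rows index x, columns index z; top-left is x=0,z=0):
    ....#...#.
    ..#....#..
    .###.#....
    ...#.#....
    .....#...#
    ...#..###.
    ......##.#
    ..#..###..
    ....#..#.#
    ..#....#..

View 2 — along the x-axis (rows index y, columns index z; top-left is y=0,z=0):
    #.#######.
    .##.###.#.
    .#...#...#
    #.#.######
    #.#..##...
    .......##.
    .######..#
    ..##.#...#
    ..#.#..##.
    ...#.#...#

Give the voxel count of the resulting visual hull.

before carving: 1000 voxels (10×10×10)
[1] y-view keeps 28 columns → grid now 280
[2] x-view keeps 49 columns → grid now 149

remaining voxels: 149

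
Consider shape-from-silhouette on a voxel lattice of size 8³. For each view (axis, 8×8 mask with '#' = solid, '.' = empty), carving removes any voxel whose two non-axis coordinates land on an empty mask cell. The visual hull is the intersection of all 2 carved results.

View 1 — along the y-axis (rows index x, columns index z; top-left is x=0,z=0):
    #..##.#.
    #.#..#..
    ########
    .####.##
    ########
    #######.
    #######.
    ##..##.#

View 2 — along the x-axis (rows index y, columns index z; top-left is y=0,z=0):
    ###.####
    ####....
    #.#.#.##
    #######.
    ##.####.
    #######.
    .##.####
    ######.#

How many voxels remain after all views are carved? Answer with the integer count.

initial block: 8^3 = 512
V1 y: intersect with XZ mask (48 set) -- 384 left
V2 x: intersect with YZ mask (49 set) -- 300 left

300 voxels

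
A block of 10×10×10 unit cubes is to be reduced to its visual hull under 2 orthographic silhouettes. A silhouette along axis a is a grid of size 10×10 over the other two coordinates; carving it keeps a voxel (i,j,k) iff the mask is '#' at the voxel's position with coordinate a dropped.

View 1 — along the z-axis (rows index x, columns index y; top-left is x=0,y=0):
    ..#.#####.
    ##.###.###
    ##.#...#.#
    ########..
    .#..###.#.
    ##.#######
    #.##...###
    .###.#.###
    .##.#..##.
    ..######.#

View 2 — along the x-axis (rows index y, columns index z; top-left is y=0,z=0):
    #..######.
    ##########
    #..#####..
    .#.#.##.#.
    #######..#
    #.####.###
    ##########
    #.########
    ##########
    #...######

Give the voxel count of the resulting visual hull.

voxel count = 531

start: 10×10×10 = 1000 voxels
step 1: project along z, AND mask (66/100) → |grid| = 660
step 2: project along x, AND mask (80/100) → |grid| = 531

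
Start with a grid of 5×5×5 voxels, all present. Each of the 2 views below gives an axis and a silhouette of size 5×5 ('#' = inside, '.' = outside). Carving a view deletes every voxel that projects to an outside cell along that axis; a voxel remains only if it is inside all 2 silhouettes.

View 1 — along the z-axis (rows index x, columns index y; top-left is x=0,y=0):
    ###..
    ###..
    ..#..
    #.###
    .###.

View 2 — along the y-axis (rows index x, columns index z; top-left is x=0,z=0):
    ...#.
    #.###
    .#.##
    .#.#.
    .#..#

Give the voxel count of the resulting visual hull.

before carving: 125 voxels (5×5×5)
[1] z-view keeps 14 columns → grid now 70
[2] y-view keeps 12 columns → grid now 32

|visual hull| = 32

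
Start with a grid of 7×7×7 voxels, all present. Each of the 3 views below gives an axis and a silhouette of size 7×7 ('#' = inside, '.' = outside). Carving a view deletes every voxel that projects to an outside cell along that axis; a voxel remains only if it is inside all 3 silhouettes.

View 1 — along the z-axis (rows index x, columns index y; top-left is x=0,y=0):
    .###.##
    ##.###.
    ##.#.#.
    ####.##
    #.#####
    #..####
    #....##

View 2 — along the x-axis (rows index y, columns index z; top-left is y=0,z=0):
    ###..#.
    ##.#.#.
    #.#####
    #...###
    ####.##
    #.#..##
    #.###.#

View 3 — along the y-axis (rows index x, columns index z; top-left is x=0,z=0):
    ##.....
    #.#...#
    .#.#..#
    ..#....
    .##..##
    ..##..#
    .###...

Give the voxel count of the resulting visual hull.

58 voxels

before carving: 343 voxels (7×7×7)
after view 1 [z-axis, 34 of 49 cells solid] → remaining = 238
after view 2 [x-axis, 33 of 49 cells solid] → remaining = 153
after view 3 [y-axis, 19 of 49 cells solid] → remaining = 58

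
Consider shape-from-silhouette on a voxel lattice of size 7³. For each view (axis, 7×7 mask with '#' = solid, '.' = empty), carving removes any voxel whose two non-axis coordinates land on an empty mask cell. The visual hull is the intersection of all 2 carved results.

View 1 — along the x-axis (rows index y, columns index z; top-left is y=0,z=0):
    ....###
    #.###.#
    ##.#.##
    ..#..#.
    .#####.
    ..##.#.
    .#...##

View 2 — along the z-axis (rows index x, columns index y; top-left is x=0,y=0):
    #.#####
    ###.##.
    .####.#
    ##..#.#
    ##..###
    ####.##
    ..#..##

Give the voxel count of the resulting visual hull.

|visual hull| = 129

initial block: 7^3 = 343
[1] x-view keeps 26 columns → grid now 182
[2] z-view keeps 34 columns → grid now 129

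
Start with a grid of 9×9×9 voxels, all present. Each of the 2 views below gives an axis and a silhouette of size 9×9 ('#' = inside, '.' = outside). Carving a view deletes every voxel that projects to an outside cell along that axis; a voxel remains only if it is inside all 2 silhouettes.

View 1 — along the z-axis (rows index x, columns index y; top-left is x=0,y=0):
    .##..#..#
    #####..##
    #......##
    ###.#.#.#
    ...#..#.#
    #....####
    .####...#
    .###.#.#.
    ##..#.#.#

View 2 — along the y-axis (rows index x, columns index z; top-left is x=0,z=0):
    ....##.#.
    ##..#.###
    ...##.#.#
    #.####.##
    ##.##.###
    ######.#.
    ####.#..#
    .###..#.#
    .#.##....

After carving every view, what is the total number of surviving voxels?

remaining voxels: 234

start: 9×9×9 = 729 voxels
step 1: project along z, AND mask (43/81) → |grid| = 387
step 2: project along y, AND mask (48/81) → |grid| = 234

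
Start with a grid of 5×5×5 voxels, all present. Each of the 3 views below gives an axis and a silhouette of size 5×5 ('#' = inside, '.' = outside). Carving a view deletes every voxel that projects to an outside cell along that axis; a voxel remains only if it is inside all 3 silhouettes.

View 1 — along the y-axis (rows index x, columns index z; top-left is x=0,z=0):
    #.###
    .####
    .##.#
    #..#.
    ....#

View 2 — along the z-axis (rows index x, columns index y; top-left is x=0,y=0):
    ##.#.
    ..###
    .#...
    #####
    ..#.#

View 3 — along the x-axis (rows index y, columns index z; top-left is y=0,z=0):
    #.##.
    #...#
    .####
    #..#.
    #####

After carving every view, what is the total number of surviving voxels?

voxel count = 27

full grid |V| = 125
after view 1 [y-axis, 14 of 25 cells solid] → remaining = 70
after view 2 [z-axis, 14 of 25 cells solid] → remaining = 39
after view 3 [x-axis, 16 of 25 cells solid] → remaining = 27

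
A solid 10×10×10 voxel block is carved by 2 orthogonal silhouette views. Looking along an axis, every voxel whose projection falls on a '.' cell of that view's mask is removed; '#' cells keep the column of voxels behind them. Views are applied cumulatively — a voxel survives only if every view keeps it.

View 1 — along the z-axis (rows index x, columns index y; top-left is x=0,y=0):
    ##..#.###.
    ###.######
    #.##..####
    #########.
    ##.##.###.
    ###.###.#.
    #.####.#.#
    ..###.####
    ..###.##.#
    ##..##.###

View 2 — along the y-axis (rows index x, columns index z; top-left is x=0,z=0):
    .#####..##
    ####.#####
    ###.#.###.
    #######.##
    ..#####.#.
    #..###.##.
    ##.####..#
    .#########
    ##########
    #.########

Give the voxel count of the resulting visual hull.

|visual hull| = 572

before carving: 1000 voxels (10×10×10)
  1. axis=2 (XY plane), |mask|=72  ⇒  voxels=720
  2. axis=1 (XZ plane), |mask|=79  ⇒  voxels=572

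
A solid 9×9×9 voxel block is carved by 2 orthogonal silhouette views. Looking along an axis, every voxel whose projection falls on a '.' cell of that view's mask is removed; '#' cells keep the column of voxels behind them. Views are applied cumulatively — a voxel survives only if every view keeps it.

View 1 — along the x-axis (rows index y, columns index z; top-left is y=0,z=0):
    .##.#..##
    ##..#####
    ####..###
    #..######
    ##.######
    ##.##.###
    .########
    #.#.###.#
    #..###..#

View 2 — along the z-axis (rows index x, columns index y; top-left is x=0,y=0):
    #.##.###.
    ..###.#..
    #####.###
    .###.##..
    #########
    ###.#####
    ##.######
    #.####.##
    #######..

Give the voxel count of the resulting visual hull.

initial block: 9^3 = 729
V1 x: intersect with YZ mask (60 set) -- 540 left
V2 z: intersect with XY mask (62 set) -- 419 left

419 voxels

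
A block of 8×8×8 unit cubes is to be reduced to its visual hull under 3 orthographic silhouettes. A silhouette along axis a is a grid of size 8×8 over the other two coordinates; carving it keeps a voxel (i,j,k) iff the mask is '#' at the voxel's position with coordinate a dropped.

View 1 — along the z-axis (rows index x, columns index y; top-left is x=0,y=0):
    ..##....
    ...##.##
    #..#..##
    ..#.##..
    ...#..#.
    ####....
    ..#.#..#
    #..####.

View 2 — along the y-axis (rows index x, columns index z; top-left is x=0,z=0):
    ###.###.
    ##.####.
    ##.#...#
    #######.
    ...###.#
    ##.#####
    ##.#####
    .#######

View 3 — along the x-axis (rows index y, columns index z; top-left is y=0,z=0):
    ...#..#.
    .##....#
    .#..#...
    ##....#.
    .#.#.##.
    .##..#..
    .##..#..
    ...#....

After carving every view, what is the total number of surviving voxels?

|visual hull| = 60

start: 8×8×8 = 512 voxels
after view 1 [z-axis, 27 of 64 cells solid] → remaining = 216
after view 2 [y-axis, 48 of 64 cells solid] → remaining = 165
after view 3 [x-axis, 21 of 64 cells solid] → remaining = 60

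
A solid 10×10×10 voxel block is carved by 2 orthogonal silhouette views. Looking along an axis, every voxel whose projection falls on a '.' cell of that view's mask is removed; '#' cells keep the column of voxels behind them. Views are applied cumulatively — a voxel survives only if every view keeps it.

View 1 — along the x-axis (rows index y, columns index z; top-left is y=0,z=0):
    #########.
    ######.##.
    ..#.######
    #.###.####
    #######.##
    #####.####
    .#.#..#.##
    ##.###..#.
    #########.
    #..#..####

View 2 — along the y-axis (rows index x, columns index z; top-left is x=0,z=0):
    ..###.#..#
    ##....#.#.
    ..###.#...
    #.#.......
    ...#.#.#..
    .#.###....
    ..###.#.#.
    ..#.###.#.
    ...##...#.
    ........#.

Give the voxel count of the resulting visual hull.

initial block: 10^3 = 1000
carve view 1 (along x, YZ-mask fill 76/100): 760 voxels remain
carve view 2 (along y, XZ-mask fill 36/100): 288 voxels remain

remaining voxels: 288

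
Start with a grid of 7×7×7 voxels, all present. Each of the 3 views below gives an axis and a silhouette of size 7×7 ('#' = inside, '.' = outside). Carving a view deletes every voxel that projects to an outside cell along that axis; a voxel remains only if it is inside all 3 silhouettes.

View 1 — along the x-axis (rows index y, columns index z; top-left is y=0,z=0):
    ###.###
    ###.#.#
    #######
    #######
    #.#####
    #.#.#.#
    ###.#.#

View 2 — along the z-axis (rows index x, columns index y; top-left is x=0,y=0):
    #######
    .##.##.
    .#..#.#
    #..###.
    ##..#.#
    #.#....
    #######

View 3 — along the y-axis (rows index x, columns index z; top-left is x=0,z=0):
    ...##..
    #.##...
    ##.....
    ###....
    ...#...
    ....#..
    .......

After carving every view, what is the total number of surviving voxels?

|visual hull| = 38

initial block: 7^3 = 343
  1. axis=0 (YZ plane), |mask|=40  ⇒  voxels=280
  2. axis=2 (XY plane), |mask|=31  ⇒  voxels=176
  3. axis=1 (XZ plane), |mask|=12  ⇒  voxels=38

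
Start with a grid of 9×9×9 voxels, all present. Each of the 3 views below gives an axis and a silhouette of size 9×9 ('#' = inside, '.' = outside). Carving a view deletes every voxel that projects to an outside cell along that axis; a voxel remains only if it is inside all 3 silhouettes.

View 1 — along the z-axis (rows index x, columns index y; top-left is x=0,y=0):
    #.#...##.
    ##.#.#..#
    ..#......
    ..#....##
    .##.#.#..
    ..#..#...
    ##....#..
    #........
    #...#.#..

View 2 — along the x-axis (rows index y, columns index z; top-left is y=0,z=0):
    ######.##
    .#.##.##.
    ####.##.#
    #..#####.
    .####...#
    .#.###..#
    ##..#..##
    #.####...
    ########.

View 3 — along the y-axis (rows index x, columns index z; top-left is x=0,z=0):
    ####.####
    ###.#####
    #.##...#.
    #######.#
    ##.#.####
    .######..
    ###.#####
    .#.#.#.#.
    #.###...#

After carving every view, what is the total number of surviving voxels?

initial block: 9^3 = 729
V1 z: intersect with XY mask (26 set) -- 234 left
V2 x: intersect with YZ mask (54 set) -- 162 left
V3 y: intersect with XZ mask (58 set) -- 129 left

remaining voxels: 129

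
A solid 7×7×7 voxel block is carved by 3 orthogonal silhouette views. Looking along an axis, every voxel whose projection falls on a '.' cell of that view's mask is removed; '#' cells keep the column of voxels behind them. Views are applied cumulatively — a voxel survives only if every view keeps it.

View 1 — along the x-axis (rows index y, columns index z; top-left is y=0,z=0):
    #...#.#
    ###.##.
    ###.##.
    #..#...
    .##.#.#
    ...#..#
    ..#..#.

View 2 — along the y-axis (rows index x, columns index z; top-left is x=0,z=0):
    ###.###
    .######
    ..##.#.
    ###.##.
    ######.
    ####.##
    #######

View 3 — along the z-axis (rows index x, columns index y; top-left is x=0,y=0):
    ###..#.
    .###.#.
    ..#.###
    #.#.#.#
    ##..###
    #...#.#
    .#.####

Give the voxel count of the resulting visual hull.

|visual hull| = 78

initial block: 7^3 = 343
V1 x: intersect with YZ mask (23 set) -- 161 left
V2 y: intersect with XZ mask (39 set) -- 129 left
V3 z: intersect with XY mask (29 set) -- 78 left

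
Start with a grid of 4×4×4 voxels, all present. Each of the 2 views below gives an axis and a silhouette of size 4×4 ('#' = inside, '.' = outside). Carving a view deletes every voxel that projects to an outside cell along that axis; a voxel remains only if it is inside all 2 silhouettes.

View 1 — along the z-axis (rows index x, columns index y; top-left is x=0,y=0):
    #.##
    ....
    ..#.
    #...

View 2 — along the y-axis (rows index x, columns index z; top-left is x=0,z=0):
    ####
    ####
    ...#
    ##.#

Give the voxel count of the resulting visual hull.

voxel count = 16

initial block: 4^3 = 64
V1 z: intersect with XY mask (5 set) -- 20 left
V2 y: intersect with XZ mask (12 set) -- 16 left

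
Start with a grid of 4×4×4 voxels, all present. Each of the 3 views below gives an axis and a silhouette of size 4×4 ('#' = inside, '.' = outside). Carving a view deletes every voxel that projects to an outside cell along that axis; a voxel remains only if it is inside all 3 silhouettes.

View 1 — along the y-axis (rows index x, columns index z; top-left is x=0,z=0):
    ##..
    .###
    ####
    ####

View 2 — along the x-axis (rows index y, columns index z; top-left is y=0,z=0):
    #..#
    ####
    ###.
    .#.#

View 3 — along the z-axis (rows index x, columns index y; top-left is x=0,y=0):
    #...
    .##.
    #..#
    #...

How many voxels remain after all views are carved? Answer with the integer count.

12 voxels

full grid |V| = 64
[1] y-view keeps 13 columns → grid now 52
[2] x-view keeps 11 columns → grid now 36
[3] z-view keeps 6 columns → grid now 12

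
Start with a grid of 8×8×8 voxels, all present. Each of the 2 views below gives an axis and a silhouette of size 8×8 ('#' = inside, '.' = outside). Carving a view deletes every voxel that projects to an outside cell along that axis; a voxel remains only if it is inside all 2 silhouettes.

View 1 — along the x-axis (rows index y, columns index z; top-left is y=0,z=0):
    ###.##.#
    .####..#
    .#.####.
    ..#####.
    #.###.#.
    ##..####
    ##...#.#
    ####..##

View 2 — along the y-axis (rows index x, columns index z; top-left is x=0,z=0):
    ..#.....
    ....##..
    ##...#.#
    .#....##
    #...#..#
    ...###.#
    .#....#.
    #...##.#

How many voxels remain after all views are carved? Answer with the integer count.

voxel count = 122

full grid |V| = 512
step 1: project along x, AND mask (42/64) → |grid| = 336
step 2: project along y, AND mask (23/64) → |grid| = 122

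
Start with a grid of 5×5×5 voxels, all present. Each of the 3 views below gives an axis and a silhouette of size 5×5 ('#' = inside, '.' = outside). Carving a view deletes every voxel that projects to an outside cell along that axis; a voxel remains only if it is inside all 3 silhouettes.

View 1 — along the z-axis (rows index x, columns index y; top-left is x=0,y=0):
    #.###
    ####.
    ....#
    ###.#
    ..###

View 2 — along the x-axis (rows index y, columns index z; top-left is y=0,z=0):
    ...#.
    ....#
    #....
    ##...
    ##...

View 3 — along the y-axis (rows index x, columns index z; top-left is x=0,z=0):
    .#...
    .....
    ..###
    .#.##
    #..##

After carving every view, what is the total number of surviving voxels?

initial block: 5^3 = 125
after view 1 [z-axis, 16 of 25 cells solid] → remaining = 80
after view 2 [x-axis, 7 of 25 cells solid] → remaining = 23
after view 3 [y-axis, 10 of 25 cells solid] → remaining = 8

8 voxels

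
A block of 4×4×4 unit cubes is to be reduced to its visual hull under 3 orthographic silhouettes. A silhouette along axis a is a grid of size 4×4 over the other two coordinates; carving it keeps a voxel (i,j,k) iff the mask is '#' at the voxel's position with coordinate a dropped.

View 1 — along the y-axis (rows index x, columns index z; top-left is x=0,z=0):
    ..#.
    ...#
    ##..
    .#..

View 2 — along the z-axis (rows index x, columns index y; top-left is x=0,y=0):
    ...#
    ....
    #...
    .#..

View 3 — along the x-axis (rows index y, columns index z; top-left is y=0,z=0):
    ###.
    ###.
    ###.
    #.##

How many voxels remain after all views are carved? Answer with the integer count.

4 voxels

initial block: 4^3 = 64
after view 1 [y-axis, 5 of 16 cells solid] → remaining = 20
after view 2 [z-axis, 3 of 16 cells solid] → remaining = 4
after view 3 [x-axis, 12 of 16 cells solid] → remaining = 4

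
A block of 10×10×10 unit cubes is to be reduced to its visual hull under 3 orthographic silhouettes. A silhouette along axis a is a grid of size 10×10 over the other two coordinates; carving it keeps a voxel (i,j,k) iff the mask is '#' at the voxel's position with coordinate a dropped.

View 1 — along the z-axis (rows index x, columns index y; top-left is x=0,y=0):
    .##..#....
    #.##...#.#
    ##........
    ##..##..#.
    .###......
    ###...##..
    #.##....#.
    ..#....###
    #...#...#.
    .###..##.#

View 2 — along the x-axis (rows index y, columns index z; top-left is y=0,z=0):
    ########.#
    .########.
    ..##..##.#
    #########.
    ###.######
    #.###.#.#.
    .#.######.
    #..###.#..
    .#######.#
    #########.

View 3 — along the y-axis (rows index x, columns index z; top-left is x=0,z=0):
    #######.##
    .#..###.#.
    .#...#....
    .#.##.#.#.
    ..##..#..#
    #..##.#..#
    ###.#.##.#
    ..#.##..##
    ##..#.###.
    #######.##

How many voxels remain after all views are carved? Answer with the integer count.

start: 10×10×10 = 1000 voxels
carve view 1 (along z, XY-mask fill 40/100): 400 voxels remain
carve view 2 (along x, YZ-mask fill 75/100): 296 voxels remain
carve view 3 (along y, XZ-mask fill 57/100): 173 voxels remain

|visual hull| = 173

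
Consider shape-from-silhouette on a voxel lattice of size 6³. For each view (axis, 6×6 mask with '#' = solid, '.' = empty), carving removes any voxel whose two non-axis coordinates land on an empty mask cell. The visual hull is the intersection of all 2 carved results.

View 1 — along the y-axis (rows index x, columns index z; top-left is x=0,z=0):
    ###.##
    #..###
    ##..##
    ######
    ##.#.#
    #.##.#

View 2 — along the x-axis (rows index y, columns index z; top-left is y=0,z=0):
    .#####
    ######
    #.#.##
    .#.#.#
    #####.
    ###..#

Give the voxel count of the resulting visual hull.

remaining voxels: 121

before carving: 216 voxels (6×6×6)
after view 1 [y-axis, 27 of 36 cells solid] → remaining = 162
after view 2 [x-axis, 27 of 36 cells solid] → remaining = 121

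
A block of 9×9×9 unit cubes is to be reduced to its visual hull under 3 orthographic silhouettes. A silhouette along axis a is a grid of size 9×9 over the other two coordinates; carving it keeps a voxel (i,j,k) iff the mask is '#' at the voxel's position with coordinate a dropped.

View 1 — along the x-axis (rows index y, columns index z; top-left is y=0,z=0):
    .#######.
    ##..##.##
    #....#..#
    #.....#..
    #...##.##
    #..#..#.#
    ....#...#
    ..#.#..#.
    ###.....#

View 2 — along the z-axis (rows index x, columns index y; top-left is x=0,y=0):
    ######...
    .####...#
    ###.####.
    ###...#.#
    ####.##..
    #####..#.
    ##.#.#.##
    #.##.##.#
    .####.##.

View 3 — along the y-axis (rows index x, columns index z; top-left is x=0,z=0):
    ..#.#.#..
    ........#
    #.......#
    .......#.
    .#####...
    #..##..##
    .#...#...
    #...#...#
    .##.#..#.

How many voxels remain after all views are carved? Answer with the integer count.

initial block: 9^3 = 729
step 1: project along x, AND mask (36/81) → |grid| = 324
step 2: project along z, AND mask (53/81) → |grid| = 218
step 3: project along y, AND mask (26/81) → |grid| = 73

remaining voxels: 73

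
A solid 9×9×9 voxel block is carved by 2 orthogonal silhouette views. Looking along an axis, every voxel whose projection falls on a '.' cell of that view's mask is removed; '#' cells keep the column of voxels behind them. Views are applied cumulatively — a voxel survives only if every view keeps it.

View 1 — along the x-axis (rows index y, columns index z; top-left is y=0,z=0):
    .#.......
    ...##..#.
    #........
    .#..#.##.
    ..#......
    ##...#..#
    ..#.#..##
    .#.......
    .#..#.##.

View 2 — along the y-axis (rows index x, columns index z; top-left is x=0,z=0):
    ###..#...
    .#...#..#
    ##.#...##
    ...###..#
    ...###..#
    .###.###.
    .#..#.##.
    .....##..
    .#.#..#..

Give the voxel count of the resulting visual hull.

voxel count = 89

full grid |V| = 729
step 1: project along x, AND mask (23/81) → |grid| = 207
step 2: project along y, AND mask (35/81) → |grid| = 89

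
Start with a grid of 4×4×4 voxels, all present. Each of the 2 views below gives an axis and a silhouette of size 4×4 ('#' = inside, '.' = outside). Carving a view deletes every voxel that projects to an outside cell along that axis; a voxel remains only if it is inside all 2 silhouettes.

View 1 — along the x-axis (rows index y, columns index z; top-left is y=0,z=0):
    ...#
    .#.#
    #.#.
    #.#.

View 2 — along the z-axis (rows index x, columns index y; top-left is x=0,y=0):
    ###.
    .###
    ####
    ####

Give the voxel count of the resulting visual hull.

start: 4×4×4 = 64 voxels
carve view 1 (along x, YZ-mask fill 7/16): 28 voxels remain
carve view 2 (along z, XY-mask fill 14/16): 25 voxels remain

25 voxels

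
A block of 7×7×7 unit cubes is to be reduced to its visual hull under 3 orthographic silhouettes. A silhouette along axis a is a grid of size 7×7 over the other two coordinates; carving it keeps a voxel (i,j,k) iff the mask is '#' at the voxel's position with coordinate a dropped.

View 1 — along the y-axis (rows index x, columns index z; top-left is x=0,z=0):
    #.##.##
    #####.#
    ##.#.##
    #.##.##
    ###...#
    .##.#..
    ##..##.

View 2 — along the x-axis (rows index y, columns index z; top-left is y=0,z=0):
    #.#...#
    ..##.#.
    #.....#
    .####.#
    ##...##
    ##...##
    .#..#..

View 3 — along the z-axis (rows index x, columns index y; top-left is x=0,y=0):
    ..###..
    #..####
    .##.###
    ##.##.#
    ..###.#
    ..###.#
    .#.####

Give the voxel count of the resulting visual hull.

before carving: 343 voxels (7×7×7)
after view 1 [y-axis, 32 of 49 cells solid] → remaining = 224
after view 2 [x-axis, 23 of 49 cells solid] → remaining = 110
after view 3 [z-axis, 31 of 49 cells solid] → remaining = 75

voxel count = 75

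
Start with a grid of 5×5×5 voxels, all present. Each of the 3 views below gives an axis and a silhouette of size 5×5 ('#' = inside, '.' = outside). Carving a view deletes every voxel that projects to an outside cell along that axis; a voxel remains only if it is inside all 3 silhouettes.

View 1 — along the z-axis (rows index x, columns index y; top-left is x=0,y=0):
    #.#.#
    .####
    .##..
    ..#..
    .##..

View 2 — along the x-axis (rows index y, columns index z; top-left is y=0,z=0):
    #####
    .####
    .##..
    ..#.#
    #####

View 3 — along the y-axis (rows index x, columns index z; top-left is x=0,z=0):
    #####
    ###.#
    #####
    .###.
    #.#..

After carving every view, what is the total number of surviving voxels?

full grid |V| = 125
V1 z: intersect with XY mask (12 set) -- 60 left
V2 x: intersect with YZ mask (18 set) -- 39 left
V3 y: intersect with XZ mask (19 set) -- 33 left

voxel count = 33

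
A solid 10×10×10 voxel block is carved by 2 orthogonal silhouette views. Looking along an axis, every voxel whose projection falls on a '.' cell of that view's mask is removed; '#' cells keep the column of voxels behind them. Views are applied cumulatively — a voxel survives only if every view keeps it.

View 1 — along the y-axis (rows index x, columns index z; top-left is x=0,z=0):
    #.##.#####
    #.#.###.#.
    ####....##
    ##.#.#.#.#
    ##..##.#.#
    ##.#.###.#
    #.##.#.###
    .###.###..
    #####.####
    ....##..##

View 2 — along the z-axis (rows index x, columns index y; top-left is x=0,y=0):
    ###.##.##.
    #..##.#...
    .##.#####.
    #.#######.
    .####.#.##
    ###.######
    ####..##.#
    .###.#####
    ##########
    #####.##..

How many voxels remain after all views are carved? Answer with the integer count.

before carving: 1000 voxels (10×10×10)
after view 1 [y-axis, 65 of 100 cells solid] → remaining = 650
after view 2 [z-axis, 74 of 100 cells solid] → remaining = 490

remaining voxels: 490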